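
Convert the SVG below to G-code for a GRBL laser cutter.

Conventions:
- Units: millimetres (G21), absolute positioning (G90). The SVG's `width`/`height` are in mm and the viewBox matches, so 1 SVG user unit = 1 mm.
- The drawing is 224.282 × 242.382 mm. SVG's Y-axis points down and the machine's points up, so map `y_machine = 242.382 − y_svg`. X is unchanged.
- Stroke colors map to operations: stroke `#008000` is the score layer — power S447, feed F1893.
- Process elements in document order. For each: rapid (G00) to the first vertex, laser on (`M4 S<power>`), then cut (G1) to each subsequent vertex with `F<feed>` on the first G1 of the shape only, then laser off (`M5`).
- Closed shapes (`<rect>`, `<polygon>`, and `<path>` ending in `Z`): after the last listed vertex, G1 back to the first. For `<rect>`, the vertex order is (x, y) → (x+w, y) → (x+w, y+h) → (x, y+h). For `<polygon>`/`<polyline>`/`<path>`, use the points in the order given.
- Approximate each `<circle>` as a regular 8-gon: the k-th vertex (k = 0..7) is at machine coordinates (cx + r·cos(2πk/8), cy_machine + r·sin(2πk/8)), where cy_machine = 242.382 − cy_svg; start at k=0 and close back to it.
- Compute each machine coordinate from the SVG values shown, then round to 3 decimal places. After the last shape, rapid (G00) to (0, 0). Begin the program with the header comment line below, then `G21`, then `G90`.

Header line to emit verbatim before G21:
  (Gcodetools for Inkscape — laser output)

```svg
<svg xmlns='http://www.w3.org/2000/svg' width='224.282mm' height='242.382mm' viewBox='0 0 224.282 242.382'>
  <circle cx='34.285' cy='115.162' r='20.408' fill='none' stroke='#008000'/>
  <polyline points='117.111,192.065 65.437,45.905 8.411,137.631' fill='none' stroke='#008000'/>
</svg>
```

(Gcodetools for Inkscape — laser output)
G21
G90
G00 X54.693 Y127.220
M4 S447
G1 X48.716 Y141.651 F1893
G1 X34.285 Y147.628
G1 X19.854 Y141.651
G1 X13.877 Y127.220
G1 X19.854 Y112.789
G1 X34.285 Y106.812
G1 X48.716 Y112.789
G1 X54.693 Y127.220
M5
G00 X117.111 Y50.317
M4 S447
G1 X65.437 Y196.477 F1893
G1 X8.411 Y104.751
M5
G00 X0.000 Y0.000

viewBox `0 0 224.282 242.382` with mm width/height → 1 unit = 1 mm. Flip: y_m = 242.382 − y_svg.

**Shape 1** — `<circle>` circle, stroke `#008000` → score (S447, F1893). Machine vertices: (54.693,127.220) → (48.716,141.651) → (34.285,147.628) → (19.854,141.651) → (13.877,127.220) → (19.854,112.789) → (34.285,106.812) → (48.716,112.789) → (54.693,127.220). Closed: final G1 returns to the first vertex.

**Shape 2** — `<polyline>` open polyline, stroke `#008000` → score (S447, F1893). Machine vertices: (117.111,50.317) → (65.437,196.477) → (8.411,104.751). Open path.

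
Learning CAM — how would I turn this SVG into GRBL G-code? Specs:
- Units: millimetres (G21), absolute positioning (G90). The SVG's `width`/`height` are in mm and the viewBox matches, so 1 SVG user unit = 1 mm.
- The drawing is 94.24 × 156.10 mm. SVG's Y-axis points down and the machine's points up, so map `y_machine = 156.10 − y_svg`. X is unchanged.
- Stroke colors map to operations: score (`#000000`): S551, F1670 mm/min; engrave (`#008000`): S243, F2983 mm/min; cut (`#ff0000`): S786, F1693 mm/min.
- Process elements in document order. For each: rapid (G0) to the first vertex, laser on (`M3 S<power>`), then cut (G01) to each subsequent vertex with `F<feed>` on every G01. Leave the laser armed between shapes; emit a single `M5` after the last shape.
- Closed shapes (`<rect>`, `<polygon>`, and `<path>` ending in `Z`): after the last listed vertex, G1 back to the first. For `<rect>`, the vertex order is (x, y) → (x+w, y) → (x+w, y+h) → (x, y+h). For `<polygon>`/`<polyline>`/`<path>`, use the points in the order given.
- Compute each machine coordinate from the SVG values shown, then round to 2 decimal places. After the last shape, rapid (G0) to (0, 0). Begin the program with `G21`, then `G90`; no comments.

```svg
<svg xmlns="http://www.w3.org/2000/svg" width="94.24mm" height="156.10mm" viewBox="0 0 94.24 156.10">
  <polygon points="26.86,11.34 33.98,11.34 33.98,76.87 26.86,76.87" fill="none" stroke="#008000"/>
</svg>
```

G21
G90
G0 X26.86 Y144.76
M3 S243
G01 X33.98 Y144.76 F2983
G01 X33.98 Y79.23 F2983
G01 X26.86 Y79.23 F2983
G01 X26.86 Y144.76 F2983
M5
G0 X0.00 Y0.00

viewBox `0 0 94.24 156.10` with mm width/height → 1 unit = 1 mm. Flip: y_m = 156.10 − y_svg.

**Shape 1** — `<polygon>` rectangle, stroke `#008000` → engrave (S243, F2983). Machine vertices: (26.86,144.76) → (33.98,144.76) → (33.98,79.23) → (26.86,79.23) → (26.86,144.76). Closed: final G1 returns to the first vertex.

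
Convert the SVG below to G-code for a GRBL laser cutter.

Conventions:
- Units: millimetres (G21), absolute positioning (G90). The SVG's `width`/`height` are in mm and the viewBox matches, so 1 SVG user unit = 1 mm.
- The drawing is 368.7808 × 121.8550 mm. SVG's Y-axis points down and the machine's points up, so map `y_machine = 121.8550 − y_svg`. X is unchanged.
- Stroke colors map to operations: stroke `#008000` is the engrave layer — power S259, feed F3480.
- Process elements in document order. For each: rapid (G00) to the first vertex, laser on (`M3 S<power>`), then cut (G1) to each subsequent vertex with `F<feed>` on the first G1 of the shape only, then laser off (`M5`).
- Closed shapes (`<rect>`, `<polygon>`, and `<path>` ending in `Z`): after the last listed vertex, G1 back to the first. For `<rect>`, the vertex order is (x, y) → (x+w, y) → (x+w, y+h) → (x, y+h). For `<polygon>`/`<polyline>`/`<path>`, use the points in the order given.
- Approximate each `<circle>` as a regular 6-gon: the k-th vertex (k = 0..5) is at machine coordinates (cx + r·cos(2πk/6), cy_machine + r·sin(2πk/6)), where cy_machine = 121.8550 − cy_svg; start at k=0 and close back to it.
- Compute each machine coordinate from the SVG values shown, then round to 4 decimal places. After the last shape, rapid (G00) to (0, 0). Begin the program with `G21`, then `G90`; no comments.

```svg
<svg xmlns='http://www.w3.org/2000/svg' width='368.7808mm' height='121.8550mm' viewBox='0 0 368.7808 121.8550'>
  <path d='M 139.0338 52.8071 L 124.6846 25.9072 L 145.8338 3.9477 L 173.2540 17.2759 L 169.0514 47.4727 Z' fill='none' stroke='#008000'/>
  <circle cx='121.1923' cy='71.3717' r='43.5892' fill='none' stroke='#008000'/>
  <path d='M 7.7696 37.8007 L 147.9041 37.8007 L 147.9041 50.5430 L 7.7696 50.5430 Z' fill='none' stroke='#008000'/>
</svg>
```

Since the viewBox matches the mm dimensions, user units are millimetres directly. The only transform is the Y-flip y_m = 121.8550 − y_svg.

Shape 1 is a regular polygon drawn with `<path>`. Its stroke #008000 means engrave at S259, F3480. After flipping Y the toolpath is (139.0338,69.0479) → (124.6846,95.9478) → (145.8338,117.9073) → (173.2540,104.5791) → (169.0514,74.3823) → (139.0338,69.0479), returning to the start.

Shape 2 is a circle drawn with `<circle>`. Its stroke #008000 means engrave at S259, F3480. After flipping Y the toolpath is (164.7815,50.4833) → (142.9869,88.2327) → (99.3977,88.2327) → (77.6031,50.4833) → (99.3977,12.7339) → (142.9869,12.7339) → (164.7815,50.4833), returning to the start.

Shape 3 is a rectangle drawn with `<path>`. Its stroke #008000 means engrave at S259, F3480. After flipping Y the toolpath is (7.7696,84.0543) → (147.9041,84.0543) → (147.9041,71.3120) → (7.7696,71.3120) → (7.7696,84.0543), returning to the start.

G21
G90
G00 X139.0338 Y69.0479
M3 S259
G1 X124.6846 Y95.9478 F3480
G1 X145.8338 Y117.9073
G1 X173.2540 Y104.5791
G1 X169.0514 Y74.3823
G1 X139.0338 Y69.0479
M5
G00 X164.7815 Y50.4833
M3 S259
G1 X142.9869 Y88.2327 F3480
G1 X99.3977 Y88.2327
G1 X77.6031 Y50.4833
G1 X99.3977 Y12.7339
G1 X142.9869 Y12.7339
G1 X164.7815 Y50.4833
M5
G00 X7.7696 Y84.0543
M3 S259
G1 X147.9041 Y84.0543 F3480
G1 X147.9041 Y71.3120
G1 X7.7696 Y71.3120
G1 X7.7696 Y84.0543
M5
G00 X0.0000 Y0.0000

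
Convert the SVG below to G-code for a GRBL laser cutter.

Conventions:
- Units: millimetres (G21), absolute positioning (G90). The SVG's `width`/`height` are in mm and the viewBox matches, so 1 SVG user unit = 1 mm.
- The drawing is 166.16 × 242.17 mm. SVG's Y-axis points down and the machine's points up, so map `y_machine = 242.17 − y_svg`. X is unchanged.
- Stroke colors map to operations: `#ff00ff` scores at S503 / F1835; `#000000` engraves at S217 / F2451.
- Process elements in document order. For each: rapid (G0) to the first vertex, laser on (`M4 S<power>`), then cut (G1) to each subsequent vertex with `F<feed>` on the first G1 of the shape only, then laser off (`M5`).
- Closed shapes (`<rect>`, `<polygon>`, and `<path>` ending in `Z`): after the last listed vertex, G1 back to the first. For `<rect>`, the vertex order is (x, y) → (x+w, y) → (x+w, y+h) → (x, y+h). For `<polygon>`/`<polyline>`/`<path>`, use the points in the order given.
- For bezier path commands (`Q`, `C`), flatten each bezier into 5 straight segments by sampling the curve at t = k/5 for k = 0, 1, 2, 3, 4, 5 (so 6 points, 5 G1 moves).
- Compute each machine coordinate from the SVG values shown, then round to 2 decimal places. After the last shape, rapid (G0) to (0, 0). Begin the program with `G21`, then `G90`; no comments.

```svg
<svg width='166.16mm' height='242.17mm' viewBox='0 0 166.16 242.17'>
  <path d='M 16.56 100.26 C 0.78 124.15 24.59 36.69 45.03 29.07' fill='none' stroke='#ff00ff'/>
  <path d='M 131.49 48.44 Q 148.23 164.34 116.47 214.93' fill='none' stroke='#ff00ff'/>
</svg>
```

Since the viewBox matches the mm dimensions, user units are millimetres directly. The only transform is the Y-flip y_m = 242.17 − y_svg.

Shape 1 is a cubic bezier drawn with `<path>`. Its stroke #ff00ff means score at S503, F1835. After flipping Y the toolpath is (16.56,141.91) → (11.50,139.41) → (13.88,154.45) → (21.63,177.87) → (32.71,200.48) → (45.03,213.10).

Shape 2 is a quadratic bezier drawn with `<path>`. Its stroke #ff00ff means score at S503, F1835. After flipping Y the toolpath is (131.49,193.73) → (136.25,149.98) → (137.12,111.46) → (134.12,78.16) → (127.23,50.09) → (116.47,27.24).

G21
G90
G0 X16.56 Y141.91
M4 S503
G1 X11.50 Y139.41 F1835
G1 X13.88 Y154.45
G1 X21.63 Y177.87
G1 X32.71 Y200.48
G1 X45.03 Y213.10
M5
G0 X131.49 Y193.73
M4 S503
G1 X136.25 Y149.98 F1835
G1 X137.12 Y111.46
G1 X134.12 Y78.16
G1 X127.23 Y50.09
G1 X116.47 Y27.24
M5
G0 X0.00 Y0.00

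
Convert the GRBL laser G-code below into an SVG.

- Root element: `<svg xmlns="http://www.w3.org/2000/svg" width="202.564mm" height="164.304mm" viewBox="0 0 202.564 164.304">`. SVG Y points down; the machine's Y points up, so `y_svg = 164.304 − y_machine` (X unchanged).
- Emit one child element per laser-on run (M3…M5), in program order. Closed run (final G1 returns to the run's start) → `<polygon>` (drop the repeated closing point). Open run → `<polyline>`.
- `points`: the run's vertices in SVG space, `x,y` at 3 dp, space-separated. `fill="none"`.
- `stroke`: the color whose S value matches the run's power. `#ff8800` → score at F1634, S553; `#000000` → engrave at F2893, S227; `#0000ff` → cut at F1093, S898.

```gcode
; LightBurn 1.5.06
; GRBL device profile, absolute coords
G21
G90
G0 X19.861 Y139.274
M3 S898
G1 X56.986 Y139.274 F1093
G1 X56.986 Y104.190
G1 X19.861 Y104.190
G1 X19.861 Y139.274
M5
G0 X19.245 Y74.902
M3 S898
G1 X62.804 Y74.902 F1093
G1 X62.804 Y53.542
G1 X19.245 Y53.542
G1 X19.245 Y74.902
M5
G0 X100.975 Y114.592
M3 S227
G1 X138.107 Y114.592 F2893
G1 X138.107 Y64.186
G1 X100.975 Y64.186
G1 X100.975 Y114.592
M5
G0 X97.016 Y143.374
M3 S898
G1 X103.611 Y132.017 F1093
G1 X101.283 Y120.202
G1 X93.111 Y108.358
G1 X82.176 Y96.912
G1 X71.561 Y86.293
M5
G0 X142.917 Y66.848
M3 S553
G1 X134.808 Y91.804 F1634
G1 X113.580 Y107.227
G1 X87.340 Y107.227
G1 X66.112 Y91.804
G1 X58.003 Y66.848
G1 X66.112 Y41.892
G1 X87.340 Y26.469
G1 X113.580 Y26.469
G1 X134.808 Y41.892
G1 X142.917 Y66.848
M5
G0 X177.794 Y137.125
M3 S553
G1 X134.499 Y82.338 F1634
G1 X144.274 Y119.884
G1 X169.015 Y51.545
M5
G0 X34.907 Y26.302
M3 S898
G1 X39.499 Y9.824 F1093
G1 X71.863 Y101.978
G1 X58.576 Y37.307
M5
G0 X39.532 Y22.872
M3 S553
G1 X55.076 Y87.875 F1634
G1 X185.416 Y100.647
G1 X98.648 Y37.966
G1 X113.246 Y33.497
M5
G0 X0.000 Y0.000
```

<svg xmlns="http://www.w3.org/2000/svg" width="202.564mm" height="164.304mm" viewBox="0 0 202.564 164.304">
  <polygon points="19.861,25.030 56.986,25.030 56.986,60.114 19.861,60.114" fill="none" stroke="#0000ff"/>
  <polygon points="19.245,89.402 62.804,89.402 62.804,110.762 19.245,110.762" fill="none" stroke="#0000ff"/>
  <polygon points="100.975,49.712 138.107,49.712 138.107,100.118 100.975,100.118" fill="none" stroke="#000000"/>
  <polyline points="97.016,20.930 103.611,32.287 101.283,44.102 93.111,55.946 82.176,67.392 71.561,78.011" fill="none" stroke="#0000ff"/>
  <polygon points="142.917,97.456 134.808,72.500 113.580,57.077 87.340,57.077 66.112,72.500 58.003,97.456 66.112,122.412 87.340,137.835 113.580,137.835 134.808,122.412" fill="none" stroke="#ff8800"/>
  <polyline points="177.794,27.179 134.499,81.966 144.274,44.420 169.015,112.759" fill="none" stroke="#ff8800"/>
  <polyline points="34.907,138.002 39.499,154.480 71.863,62.326 58.576,126.997" fill="none" stroke="#0000ff"/>
  <polyline points="39.532,141.432 55.076,76.429 185.416,63.657 98.648,126.338 113.246,130.807" fill="none" stroke="#ff8800"/>
</svg>

Each laser-on run becomes one SVG element. Flip Y back into SVG space with y_svg = 164.304 − y_machine.

Run 1: S898 ⇒ cut layer `#0000ff`. The run returns to its start, so emit a `<polygon>` with points (Y-flipped): 19.861,25.030 56.986,25.030 56.986,60.114 19.861,60.114.

Run 2: power S898 maps to stroke `#0000ff` (cut). The run returns to its start, so emit a `<polygon>` with points (Y-flipped): 19.245,89.402 62.804,89.402 62.804,110.762 19.245,110.762.

Run 3: power S227 maps to stroke `#000000` (engrave). The run returns to its start, so emit a `<polygon>` with points (Y-flipped): 100.975,49.712 138.107,49.712 138.107,100.118 100.975,100.118.

Run 4: power S898 maps to stroke `#0000ff` (cut). The run is open, so emit a `<polyline>` with points (Y-flipped): 97.016,20.930 103.611,32.287 101.283,44.102 93.111,55.946 82.176,67.392 71.561,78.011.

Run 5: power S553 maps to stroke `#ff8800` (score). The run returns to its start, so emit a `<polygon>` with points (Y-flipped): 142.917,97.456 134.808,72.500 113.580,57.077 87.340,57.077 66.112,72.500 58.003,97.456 66.112,122.412 87.340,137.835 113.580,137.835 134.808,122.412.

Run 6: power S553 maps to stroke `#ff8800` (score). The run is open, so emit a `<polyline>` with points (Y-flipped): 177.794,27.179 134.499,81.966 144.274,44.420 169.015,112.759.

Run 7: power S898 maps to stroke `#0000ff` (cut). The run is open, so emit a `<polyline>` with points (Y-flipped): 34.907,138.002 39.499,154.480 71.863,62.326 58.576,126.997.

Run 8: power S553 maps to stroke `#ff8800` (score). The run is open, so emit a `<polyline>` with points (Y-flipped): 39.532,141.432 55.076,76.429 185.416,63.657 98.648,126.338 113.246,130.807.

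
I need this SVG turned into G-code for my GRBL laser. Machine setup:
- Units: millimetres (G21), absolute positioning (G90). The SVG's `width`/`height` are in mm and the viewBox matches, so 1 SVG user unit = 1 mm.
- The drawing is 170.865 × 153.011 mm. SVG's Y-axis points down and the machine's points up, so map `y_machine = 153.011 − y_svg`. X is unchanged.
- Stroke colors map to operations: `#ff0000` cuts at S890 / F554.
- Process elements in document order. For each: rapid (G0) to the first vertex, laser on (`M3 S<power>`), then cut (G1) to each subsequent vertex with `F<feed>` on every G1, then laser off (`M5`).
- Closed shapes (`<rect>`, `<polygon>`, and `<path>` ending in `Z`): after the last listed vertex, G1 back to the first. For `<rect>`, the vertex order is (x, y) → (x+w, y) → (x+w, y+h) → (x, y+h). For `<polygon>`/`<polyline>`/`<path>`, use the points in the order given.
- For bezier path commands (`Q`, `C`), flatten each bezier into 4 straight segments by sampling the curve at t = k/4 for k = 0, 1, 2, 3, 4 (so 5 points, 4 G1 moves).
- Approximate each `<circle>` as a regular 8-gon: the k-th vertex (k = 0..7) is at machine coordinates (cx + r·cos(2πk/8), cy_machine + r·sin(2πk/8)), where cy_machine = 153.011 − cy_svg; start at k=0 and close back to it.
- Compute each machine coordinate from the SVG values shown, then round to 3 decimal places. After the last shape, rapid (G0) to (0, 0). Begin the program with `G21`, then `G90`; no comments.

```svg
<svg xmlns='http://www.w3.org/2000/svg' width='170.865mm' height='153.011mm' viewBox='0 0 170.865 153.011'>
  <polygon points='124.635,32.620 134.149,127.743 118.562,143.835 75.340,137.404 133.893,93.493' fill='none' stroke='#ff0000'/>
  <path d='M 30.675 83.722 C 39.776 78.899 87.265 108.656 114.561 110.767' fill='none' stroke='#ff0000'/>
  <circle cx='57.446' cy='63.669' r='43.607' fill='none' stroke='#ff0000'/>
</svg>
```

Since the viewBox matches the mm dimensions, user units are millimetres directly. The only transform is the Y-flip y_m = 153.011 − y_svg.

Shape 1 is a closed polygon drawn with `<polygon>`. Its stroke #ff0000 means cut at S890, F554. After flipping Y the toolpath is (124.635,120.391) → (134.149,25.268) → (118.562,9.176) → (75.340,15.607) → (133.893,59.518) → (124.635,120.391), returning to the start.

Shape 2 is a cubic bezier drawn with `<path>`. Its stroke #ff0000 means cut at S890, F554. After flipping Y the toolpath is (30.675,69.289) → (43.783,67.395) → (65.795,58.367) → (91.218,48.039) → (114.561,42.244).

Shape 3 is a circle drawn with `<circle>`. Its stroke #ff0000 means cut at S890, F554. After flipping Y the toolpath is (101.053,89.342) → (88.281,120.177) → (57.446,132.949) → (26.611,120.177) → (13.839,89.342) → (26.611,58.507) → (57.446,45.735) → (88.281,58.507) → (101.053,89.342), returning to the start.

G21
G90
G0 X124.635 Y120.391
M3 S890
G1 X134.149 Y25.268 F554
G1 X118.562 Y9.176 F554
G1 X75.340 Y15.607 F554
G1 X133.893 Y59.518 F554
G1 X124.635 Y120.391 F554
M5
G0 X30.675 Y69.289
M3 S890
G1 X43.783 Y67.395 F554
G1 X65.795 Y58.367 F554
G1 X91.218 Y48.039 F554
G1 X114.561 Y42.244 F554
M5
G0 X101.053 Y89.342
M3 S890
G1 X88.281 Y120.177 F554
G1 X57.446 Y132.949 F554
G1 X26.611 Y120.177 F554
G1 X13.839 Y89.342 F554
G1 X26.611 Y58.507 F554
G1 X57.446 Y45.735 F554
G1 X88.281 Y58.507 F554
G1 X101.053 Y89.342 F554
M5
G0 X0.000 Y0.000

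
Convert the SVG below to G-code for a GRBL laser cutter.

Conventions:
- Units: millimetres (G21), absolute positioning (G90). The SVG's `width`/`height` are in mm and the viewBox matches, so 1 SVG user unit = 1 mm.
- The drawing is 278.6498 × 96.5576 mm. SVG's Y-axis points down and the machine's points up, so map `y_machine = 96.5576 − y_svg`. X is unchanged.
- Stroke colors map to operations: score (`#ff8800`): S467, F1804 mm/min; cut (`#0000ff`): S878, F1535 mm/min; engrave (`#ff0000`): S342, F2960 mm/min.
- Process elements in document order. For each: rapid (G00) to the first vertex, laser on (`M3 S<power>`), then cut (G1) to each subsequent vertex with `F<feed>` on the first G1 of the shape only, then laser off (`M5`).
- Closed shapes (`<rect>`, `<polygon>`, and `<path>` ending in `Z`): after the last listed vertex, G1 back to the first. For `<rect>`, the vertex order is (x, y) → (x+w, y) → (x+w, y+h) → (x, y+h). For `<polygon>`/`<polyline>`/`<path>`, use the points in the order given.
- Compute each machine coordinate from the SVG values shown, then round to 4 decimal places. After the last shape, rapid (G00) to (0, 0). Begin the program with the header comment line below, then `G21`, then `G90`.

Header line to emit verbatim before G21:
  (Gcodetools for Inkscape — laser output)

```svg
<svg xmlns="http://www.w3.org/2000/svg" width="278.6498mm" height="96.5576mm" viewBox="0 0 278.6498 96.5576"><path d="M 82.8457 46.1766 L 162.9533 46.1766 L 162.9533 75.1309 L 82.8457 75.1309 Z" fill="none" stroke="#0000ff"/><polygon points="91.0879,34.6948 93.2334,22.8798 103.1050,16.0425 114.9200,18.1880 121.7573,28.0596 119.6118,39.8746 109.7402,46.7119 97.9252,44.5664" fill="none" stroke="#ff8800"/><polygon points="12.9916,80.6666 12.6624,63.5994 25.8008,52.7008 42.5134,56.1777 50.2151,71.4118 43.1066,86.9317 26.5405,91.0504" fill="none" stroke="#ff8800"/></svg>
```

(Gcodetools for Inkscape — laser output)
G21
G90
G00 X82.8457 Y50.3810
M3 S878
G1 X162.9533 Y50.3810 F1535
G1 X162.9533 Y21.4267
G1 X82.8457 Y21.4267
G1 X82.8457 Y50.3810
M5
G00 X91.0879 Y61.8628
M3 S467
G1 X93.2334 Y73.6778 F1804
G1 X103.1050 Y80.5151
G1 X114.9200 Y78.3696
G1 X121.7573 Y68.4980
G1 X119.6118 Y56.6830
G1 X109.7402 Y49.8457
G1 X97.9252 Y51.9912
G1 X91.0879 Y61.8628
M5
G00 X12.9916 Y15.8910
M3 S467
G1 X12.6624 Y32.9582 F1804
G1 X25.8008 Y43.8568
G1 X42.5134 Y40.3799
G1 X50.2151 Y25.1458
G1 X43.1066 Y9.6259
G1 X26.5405 Y5.5072
G1 X12.9916 Y15.8910
M5
G00 X0.0000 Y0.0000

Since the viewBox matches the mm dimensions, user units are millimetres directly. The only transform is the Y-flip y_m = 96.5576 − y_svg.

Shape 1 is a rectangle drawn with `<path>`. Its stroke #0000ff means cut at S878, F1535. After flipping Y the toolpath is (82.8457,50.3810) → (162.9533,50.3810) → (162.9533,21.4267) → (82.8457,21.4267) → (82.8457,50.3810), returning to the start.

Shape 2 is a regular polygon drawn with `<polygon>`. Its stroke #ff8800 means score at S467, F1804. After flipping Y the toolpath is (91.0879,61.8628) → (93.2334,73.6778) → (103.1050,80.5151) → (114.9200,78.3696) → (121.7573,68.4980) → (119.6118,56.6830) → (109.7402,49.8457) → (97.9252,51.9912) → (91.0879,61.8628), returning to the start.

Shape 3 is a regular polygon drawn with `<polygon>`. Its stroke #ff8800 means score at S467, F1804. After flipping Y the toolpath is (12.9916,15.8910) → (12.6624,32.9582) → (25.8008,43.8568) → (42.5134,40.3799) → (50.2151,25.1458) → (43.1066,9.6259) → (26.5405,5.5072) → (12.9916,15.8910), returning to the start.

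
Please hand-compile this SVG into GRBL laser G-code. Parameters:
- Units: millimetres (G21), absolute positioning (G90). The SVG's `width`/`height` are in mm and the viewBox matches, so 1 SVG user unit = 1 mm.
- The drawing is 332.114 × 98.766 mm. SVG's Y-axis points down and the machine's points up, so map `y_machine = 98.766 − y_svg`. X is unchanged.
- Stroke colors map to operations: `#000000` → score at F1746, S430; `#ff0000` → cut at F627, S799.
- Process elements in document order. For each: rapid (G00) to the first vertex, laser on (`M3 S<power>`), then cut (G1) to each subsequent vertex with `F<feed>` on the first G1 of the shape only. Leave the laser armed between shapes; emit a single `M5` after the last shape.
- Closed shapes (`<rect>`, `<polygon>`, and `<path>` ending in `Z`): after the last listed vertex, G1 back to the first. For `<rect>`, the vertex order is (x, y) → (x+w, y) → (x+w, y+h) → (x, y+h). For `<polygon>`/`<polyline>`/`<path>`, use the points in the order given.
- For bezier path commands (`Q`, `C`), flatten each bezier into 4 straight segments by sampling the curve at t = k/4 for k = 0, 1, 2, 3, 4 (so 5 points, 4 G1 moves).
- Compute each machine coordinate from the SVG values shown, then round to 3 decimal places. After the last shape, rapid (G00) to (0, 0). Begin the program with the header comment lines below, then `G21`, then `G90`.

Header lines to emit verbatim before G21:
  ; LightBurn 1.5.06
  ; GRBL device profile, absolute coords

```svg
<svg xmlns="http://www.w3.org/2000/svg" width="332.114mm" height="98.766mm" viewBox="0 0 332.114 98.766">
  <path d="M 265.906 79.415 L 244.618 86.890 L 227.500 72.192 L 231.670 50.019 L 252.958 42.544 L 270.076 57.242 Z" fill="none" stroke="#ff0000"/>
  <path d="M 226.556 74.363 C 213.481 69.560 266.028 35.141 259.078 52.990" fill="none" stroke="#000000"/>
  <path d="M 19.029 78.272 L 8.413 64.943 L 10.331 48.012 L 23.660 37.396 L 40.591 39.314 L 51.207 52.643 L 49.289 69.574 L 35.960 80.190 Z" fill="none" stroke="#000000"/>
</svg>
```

; LightBurn 1.5.06
; GRBL device profile, absolute coords
G21
G90
G00 X265.906 Y19.351
M3 S799
G1 X244.618 Y11.876 F627
G1 X227.500 Y26.574
G1 X231.670 Y48.747
G1 X252.958 Y56.222
G1 X270.076 Y41.524
G1 X265.906 Y19.351
G00 X226.556 Y24.403
M3 S430
G1 X227.099 Y32.279 F1746
G1 X240.520 Y43.584
G1 X255.090 Y50.642
G1 X259.078 Y45.776
G00 X19.029 Y20.494
M3 S430
G1 X8.413 Y33.823 F1746
G1 X10.331 Y50.754
G1 X23.660 Y61.370
G1 X40.591 Y59.452
G1 X51.207 Y46.123
G1 X49.289 Y29.192
G1 X35.960 Y18.576
G1 X19.029 Y20.494
M5
G00 X0.000 Y0.000

viewBox `0 0 332.114 98.766` with mm width/height → 1 unit = 1 mm. Flip: y_m = 98.766 − y_svg.

**Shape 1** — `<path>` regular polygon, stroke `#ff0000` → cut (S799, F627). Machine vertices: (265.906,19.351) → (244.618,11.876) → (227.500,26.574) → (231.670,48.747) → (252.958,56.222) → (270.076,41.524) → (265.906,19.351). Closed: final G1 returns to the first vertex.

**Shape 2** — `<path>` cubic bezier, stroke `#000000` → score (S430, F1746). Control points (SVG): P0=(226.556,74.363), P1=(213.481,69.560), P2=(266.028,35.141), P3=(259.078,52.990); sampled at t=k/4. Machine vertices: (226.556,24.403) → (227.099,32.279) → (240.520,43.584) → (255.090,50.642) → (259.078,45.776). Open path.

**Shape 3** — `<path>` regular polygon, stroke `#000000` → score (S430, F1746). Machine vertices: (19.029,20.494) → (8.413,33.823) → (10.331,50.754) → (23.660,61.370) → (40.591,59.452) → (51.207,46.123) → (49.289,29.192) → (35.960,18.576) → (19.029,20.494). Closed: final G1 returns to the first vertex.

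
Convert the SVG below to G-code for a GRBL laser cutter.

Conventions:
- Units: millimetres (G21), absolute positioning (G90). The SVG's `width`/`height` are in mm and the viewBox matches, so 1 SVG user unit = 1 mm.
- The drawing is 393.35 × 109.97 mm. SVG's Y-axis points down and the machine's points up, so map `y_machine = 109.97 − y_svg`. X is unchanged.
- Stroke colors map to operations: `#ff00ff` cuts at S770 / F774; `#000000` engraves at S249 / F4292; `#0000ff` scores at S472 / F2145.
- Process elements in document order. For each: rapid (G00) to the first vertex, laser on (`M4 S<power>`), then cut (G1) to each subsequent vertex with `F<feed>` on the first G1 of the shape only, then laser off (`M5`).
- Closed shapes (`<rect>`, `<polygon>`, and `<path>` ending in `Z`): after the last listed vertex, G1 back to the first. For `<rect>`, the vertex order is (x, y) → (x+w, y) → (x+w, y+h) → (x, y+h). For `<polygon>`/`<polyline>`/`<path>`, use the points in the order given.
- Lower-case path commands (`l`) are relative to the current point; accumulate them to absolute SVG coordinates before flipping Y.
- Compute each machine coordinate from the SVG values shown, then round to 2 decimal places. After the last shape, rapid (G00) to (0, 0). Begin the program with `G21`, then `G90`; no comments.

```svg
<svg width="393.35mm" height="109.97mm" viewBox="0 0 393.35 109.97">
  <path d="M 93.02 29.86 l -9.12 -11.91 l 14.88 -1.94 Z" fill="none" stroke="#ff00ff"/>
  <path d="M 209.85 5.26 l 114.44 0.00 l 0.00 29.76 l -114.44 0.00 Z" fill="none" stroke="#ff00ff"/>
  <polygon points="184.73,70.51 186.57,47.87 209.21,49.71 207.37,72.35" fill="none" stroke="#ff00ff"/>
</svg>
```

G21
G90
G00 X93.02 Y80.11
M4 S770
G1 X83.90 Y92.02 F774
G1 X98.78 Y93.96
G1 X93.02 Y80.11
M5
G00 X209.85 Y104.71
M4 S770
G1 X324.29 Y104.71 F774
G1 X324.29 Y74.95
G1 X209.85 Y74.95
G1 X209.85 Y104.71
M5
G00 X184.73 Y39.46
M4 S770
G1 X186.57 Y62.10 F774
G1 X209.21 Y60.26
G1 X207.37 Y37.62
G1 X184.73 Y39.46
M5
G00 X0.00 Y0.00

1 u = 1 mm; y_m = 109.97 − y.

[1] `<path>` regular polygon, #ff00ff→cut S770 F774: (93.02,80.11) → (83.90,92.02) → (98.78,93.96) → (93.02,80.11) (closed)

[2] `<path>` rectangle, #ff00ff→cut S770 F774: (209.85,104.71) → (324.29,104.71) → (324.29,74.95) → (209.85,74.95) → (209.85,104.71) (closed)

[3] `<polygon>` regular polygon, #ff00ff→cut S770 F774: (184.73,39.46) → (186.57,62.10) → (209.21,60.26) → (207.37,37.62) → (184.73,39.46) (closed)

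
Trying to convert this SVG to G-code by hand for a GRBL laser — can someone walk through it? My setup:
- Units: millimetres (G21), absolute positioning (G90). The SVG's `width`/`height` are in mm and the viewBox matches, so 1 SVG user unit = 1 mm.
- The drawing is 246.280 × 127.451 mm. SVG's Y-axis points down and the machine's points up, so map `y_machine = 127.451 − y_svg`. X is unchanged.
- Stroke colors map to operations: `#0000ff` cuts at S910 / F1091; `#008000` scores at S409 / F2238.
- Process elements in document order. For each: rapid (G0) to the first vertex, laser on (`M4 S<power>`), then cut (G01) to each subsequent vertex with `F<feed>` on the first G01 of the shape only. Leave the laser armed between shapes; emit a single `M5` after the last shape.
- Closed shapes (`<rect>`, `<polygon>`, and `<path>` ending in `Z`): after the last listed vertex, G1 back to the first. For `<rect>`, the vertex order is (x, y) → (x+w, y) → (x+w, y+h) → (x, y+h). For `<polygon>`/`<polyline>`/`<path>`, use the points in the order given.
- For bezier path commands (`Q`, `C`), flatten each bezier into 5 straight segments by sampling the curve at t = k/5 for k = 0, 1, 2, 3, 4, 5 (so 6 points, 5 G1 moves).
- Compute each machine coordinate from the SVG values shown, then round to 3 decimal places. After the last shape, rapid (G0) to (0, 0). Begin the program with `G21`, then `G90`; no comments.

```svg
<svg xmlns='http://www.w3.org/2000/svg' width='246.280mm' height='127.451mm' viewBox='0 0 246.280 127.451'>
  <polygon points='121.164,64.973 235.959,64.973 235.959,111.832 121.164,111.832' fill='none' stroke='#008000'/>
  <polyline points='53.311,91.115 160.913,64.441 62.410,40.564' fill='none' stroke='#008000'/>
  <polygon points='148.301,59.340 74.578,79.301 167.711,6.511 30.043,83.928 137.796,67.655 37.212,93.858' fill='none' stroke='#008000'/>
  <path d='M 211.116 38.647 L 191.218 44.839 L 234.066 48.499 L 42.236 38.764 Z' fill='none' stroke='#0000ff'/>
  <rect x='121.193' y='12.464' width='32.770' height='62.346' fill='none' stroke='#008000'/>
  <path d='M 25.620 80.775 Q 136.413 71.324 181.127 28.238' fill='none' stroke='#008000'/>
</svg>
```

G21
G90
G0 X121.164 Y62.478
M4 S409
G01 X235.959 Y62.478 F2238
G01 X235.959 Y15.619
G01 X121.164 Y15.619
G01 X121.164 Y62.478
G0 X53.311 Y36.336
M4 S409
G01 X160.913 Y63.010 F2238
G01 X62.410 Y86.887
G0 X148.301 Y68.111
M4 S409
G01 X74.578 Y48.150 F2238
G01 X167.711 Y120.940
G01 X30.043 Y43.523
G01 X137.796 Y59.796
G01 X37.212 Y33.593
G01 X148.301 Y68.111
G0 X211.116 Y88.804
M4 S910
G01 X191.218 Y82.612 F1091
G01 X234.066 Y78.952
G01 X42.236 Y88.687
G01 X211.116 Y88.804
G0 X121.193 Y114.987
M4 S409
G01 X153.963 Y114.987 F2238
G01 X153.963 Y52.641
G01 X121.193 Y52.641
G01 X121.193 Y114.987
G0 X25.620 Y46.676
M4 S409
G01 X67.294 Y51.802 F2238
G01 X103.682 Y59.618
G01 X134.783 Y70.126
G01 X160.598 Y83.324
G01 X181.127 Y99.213
M5
G0 X0.000 Y0.000

1 u = 1 mm; y_m = 127.451 − y.

[1] `<polygon>` rectangle, #008000→score S409 F2238: (121.164,62.478) → (235.959,62.478) → (235.959,15.619) → (121.164,15.619) → (121.164,62.478) (closed)

[2] `<polyline>` open polyline, #008000→score S409 F2238: (53.311,36.336) → (160.913,63.010) → (62.410,86.887)

[3] `<polygon>` closed polygon, #008000→score S409 F2238: (148.301,68.111) → (74.578,48.150) → (167.711,120.940) → (30.043,43.523) → (137.796,59.796) → (37.212,33.593) → (148.301,68.111) (closed)

[4] `<path>` closed polygon, #0000ff→cut S910 F1091: (211.116,88.804) → (191.218,82.612) → (234.066,78.952) → (42.236,88.687) → (211.116,88.804) (closed)

[5] `<rect>` rectangle, #008000→score S409 F2238: (121.193,114.987) → (153.963,114.987) → (153.963,52.641) → (121.193,52.641) → (121.193,114.987) (closed)

[6] `<path>` quadratic bezier, #008000→score S409 F2238: (25.620,46.676) → (67.294,51.802) → (103.682,59.618) → (134.783,70.126) → (160.598,83.324) → (181.127,99.213)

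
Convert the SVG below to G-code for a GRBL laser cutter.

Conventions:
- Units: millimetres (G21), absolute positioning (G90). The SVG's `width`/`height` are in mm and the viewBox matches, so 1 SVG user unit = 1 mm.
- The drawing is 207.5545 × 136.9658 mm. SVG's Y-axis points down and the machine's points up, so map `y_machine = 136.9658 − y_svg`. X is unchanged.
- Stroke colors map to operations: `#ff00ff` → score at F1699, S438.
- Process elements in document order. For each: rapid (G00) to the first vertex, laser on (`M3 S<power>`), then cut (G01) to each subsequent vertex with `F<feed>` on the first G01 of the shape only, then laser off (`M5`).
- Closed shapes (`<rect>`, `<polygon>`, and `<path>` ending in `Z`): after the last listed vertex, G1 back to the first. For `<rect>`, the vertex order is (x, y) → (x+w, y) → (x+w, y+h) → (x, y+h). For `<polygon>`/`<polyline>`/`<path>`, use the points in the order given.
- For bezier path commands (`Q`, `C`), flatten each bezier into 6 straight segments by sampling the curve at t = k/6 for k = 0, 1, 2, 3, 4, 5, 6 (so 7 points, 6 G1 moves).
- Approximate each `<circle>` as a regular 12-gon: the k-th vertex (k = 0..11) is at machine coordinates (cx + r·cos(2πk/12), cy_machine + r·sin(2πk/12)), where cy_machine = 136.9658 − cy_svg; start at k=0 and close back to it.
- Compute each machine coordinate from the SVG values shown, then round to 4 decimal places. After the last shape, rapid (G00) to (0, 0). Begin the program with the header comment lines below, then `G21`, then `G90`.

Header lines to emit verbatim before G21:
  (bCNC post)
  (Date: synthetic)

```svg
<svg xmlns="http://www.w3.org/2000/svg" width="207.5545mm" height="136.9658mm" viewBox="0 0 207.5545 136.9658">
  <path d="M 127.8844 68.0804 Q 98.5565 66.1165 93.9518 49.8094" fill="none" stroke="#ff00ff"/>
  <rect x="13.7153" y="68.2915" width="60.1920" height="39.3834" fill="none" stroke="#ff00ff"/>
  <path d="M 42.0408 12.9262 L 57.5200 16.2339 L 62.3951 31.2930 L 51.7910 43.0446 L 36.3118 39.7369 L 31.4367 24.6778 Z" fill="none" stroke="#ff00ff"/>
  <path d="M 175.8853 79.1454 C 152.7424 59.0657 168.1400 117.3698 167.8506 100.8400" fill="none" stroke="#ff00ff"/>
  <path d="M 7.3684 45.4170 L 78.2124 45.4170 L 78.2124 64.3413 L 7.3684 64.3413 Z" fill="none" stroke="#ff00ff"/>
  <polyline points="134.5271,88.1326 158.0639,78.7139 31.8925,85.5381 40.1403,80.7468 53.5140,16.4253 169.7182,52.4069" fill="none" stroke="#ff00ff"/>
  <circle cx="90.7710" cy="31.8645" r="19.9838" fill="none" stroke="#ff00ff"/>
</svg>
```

(bCNC post)
(Date: synthetic)
G21
G90
G00 X127.8844 Y68.8854
M3 S438
G01 X118.7952 Y69.9385 F1699
G01 X111.0795 Y71.7884
G01 X104.7373 Y74.4351
G01 X99.7686 Y77.8787
G01 X96.1735 Y82.1191
G01 X93.9518 Y87.1564
M5
G00 X13.7153 Y68.6743
M3 S438
G01 X73.9073 Y68.6743 F1699
G01 X73.9073 Y29.2909
G01 X13.7153 Y29.2909
G01 X13.7153 Y68.6743
M5
G00 X42.0408 Y124.0396
M3 S438
G01 X57.5200 Y120.7319 F1699
G01 X62.3951 Y105.6728
G01 X51.7910 Y93.9212
G01 X36.3118 Y97.2289
G01 X31.4367 Y112.2880
G01 X42.0408 Y124.0396
M5
G00 X175.8853 Y57.8204
M3 S438
G01 X167.2745 Y62.0376 F1699
G01 X163.5808 Y57.4469
G01 X163.2979 Y48.3043
G01 X164.9194 Y38.8659
G01 X166.9391 Y33.3877
G01 X167.8506 Y36.1258
M5
G00 X7.3684 Y91.5488
M3 S438
G01 X78.2124 Y91.5488 F1699
G01 X78.2124 Y72.6245
G01 X7.3684 Y72.6245
G01 X7.3684 Y91.5488
M5
G00 X134.5271 Y48.8332
M3 S438
G01 X158.0639 Y58.2519 F1699
G01 X31.8925 Y51.4277
G01 X40.1403 Y56.2190
G01 X53.5140 Y120.5405
G01 X169.7182 Y84.5589
M5
G00 X110.7548 Y105.1013
M3 S438
G01 X108.0775 Y115.0932 F1699
G01 X100.7629 Y122.4078
G01 X90.7710 Y125.0851
G01 X80.7791 Y122.4078
G01 X73.4645 Y115.0932
G01 X70.7872 Y105.1013
G01 X73.4645 Y95.1094
G01 X80.7791 Y87.7948
G01 X90.7710 Y85.1175
G01 X100.7629 Y87.7948
G01 X108.0775 Y95.1094
G01 X110.7548 Y105.1013
M5
G00 X0.0000 Y0.0000

viewBox `0 0 207.5545 136.9658` with mm width/height → 1 unit = 1 mm. Flip: y_m = 136.9658 − y_svg.

**Shape 1** — `<path>` quadratic bezier, stroke `#ff00ff` → score (S438, F1699). Control points (SVG): P0=(127.8844,68.0804), P1=(98.5565,66.1165), P2=(93.9518,49.8094); sampled at t=k/6. Machine vertices: (127.8844,68.8854) → (118.7952,69.9385) → (111.0795,71.7884) → (104.7373,74.4351) → (99.7686,77.8787) → (96.1735,82.1191) → (93.9518,87.1564). Open path.

**Shape 2** — `<rect>` rectangle, stroke `#ff00ff` → score (S438, F1699). Machine vertices: (13.7153,68.6743) → (73.9073,68.6743) → (73.9073,29.2909) → (13.7153,29.2909) → (13.7153,68.6743). Closed: final G1 returns to the first vertex.

**Shape 3** — `<path>` regular polygon, stroke `#ff00ff` → score (S438, F1699). Machine vertices: (42.0408,124.0396) → (57.5200,120.7319) → (62.3951,105.6728) → (51.7910,93.9212) → (36.3118,97.2289) → (31.4367,112.2880) → (42.0408,124.0396). Closed: final G1 returns to the first vertex.

**Shape 4** — `<path>` cubic bezier, stroke `#ff00ff` → score (S438, F1699). Control points (SVG): P0=(175.8853,79.1454), P1=(152.7424,59.0657), P2=(168.1400,117.3698), P3=(167.8506,100.8400); sampled at t=k/6. Machine vertices: (175.8853,57.8204) → (167.2745,62.0376) → (163.5808,57.4469) → (163.2979,48.3043) → (164.9194,38.8659) → (166.9391,33.3877) → (167.8506,36.1258). Open path.

**Shape 5** — `<path>` rectangle, stroke `#ff00ff` → score (S438, F1699). Machine vertices: (7.3684,91.5488) → (78.2124,91.5488) → (78.2124,72.6245) → (7.3684,72.6245) → (7.3684,91.5488). Closed: final G1 returns to the first vertex.

**Shape 6** — `<polyline>` open polyline, stroke `#ff00ff` → score (S438, F1699). Machine vertices: (134.5271,48.8332) → (158.0639,58.2519) → (31.8925,51.4277) → (40.1403,56.2190) → (53.5140,120.5405) → (169.7182,84.5589). Open path.

**Shape 7** — `<circle>` circle, stroke `#ff00ff` → score (S438, F1699). Machine vertices: (110.7548,105.1013) → (108.0775,115.0932) → (100.7629,122.4078) → (90.7710,125.0851) → (80.7791,122.4078) → (73.4645,115.0932) → (70.7872,105.1013) → (73.4645,95.1094) → (80.7791,87.7948) → (90.7710,85.1175) → (100.7629,87.7948) → (108.0775,95.1094) → (110.7548,105.1013). Closed: final G1 returns to the first vertex.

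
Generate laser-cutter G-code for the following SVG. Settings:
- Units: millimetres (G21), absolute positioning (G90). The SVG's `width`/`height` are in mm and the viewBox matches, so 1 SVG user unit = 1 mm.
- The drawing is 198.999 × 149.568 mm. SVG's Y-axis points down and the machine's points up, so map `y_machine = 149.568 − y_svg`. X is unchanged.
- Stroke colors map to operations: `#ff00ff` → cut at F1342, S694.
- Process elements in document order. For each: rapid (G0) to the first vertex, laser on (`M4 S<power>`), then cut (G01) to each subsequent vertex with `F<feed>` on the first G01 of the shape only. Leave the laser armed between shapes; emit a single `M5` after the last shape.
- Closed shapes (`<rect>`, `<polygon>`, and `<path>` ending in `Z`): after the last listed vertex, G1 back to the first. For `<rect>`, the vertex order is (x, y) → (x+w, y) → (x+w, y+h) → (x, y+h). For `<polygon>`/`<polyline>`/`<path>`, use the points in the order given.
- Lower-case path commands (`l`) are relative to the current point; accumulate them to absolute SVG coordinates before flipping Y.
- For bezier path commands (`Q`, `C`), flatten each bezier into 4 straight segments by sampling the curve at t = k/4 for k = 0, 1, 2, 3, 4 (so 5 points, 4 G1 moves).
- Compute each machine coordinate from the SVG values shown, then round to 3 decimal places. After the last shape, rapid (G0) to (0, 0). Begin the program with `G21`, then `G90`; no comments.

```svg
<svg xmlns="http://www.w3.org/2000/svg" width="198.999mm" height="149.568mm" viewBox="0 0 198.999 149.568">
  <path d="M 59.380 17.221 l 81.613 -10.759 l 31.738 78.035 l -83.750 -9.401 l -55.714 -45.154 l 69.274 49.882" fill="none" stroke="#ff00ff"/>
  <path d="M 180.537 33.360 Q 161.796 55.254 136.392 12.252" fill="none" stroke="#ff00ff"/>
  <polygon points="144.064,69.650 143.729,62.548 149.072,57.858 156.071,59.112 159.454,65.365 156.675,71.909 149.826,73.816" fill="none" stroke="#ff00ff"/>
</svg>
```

G21
G90
G0 X59.380 Y132.347
M4 S694
G01 X140.993 Y143.106 F1342
G01 X172.731 Y65.071
G01 X88.981 Y74.472
G01 X33.267 Y119.626
G01 X102.541 Y69.744
G0 X180.537 Y116.208
M4 S694
G01 X170.750 Y109.317 F1342
G01 X160.130 Y110.538
G01 X148.678 Y119.871
G01 X136.392 Y137.316
G0 X144.064 Y79.918
M4 S694
G01 X143.729 Y87.020 F1342
G01 X149.072 Y91.710
G01 X156.071 Y90.456
G01 X159.454 Y84.203
G01 X156.675 Y77.659
G01 X149.826 Y75.752
G01 X144.064 Y79.918
M5
G0 X0.000 Y0.000

1 u = 1 mm; y_m = 149.568 − y.

[1] `<path>` open polyline, #ff00ff→cut S694 F1342: (59.380,132.347) → (140.993,143.106) → (172.731,65.071) → (88.981,74.472) → (33.267,119.626) → (102.541,69.744)

[2] `<path>` quadratic bezier, #ff00ff→cut S694 F1342: (180.537,116.208) → (170.750,109.317) → (160.130,110.538) → (148.678,119.871) → (136.392,137.316)

[3] `<polygon>` regular polygon, #ff00ff→cut S694 F1342: (144.064,79.918) → (143.729,87.020) → (149.072,91.710) → (156.071,90.456) → (159.454,84.203) → (156.675,77.659) → (149.826,75.752) → (144.064,79.918) (closed)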